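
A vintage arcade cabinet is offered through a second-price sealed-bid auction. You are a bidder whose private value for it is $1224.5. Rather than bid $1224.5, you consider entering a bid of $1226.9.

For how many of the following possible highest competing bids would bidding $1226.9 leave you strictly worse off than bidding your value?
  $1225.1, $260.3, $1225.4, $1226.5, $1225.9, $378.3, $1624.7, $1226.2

The deviation hurts exactly when the highest competing bid lies strictly between $1224.5 and $1226.9 — overbidding then wins at a price above your value.
$1225.1: inside the interval → strictly worse (loss $0.6).
$260.3: below both → same outcome either way.
$1225.4: inside the interval → strictly worse (loss $0.9).
$1226.5: inside the interval → strictly worse (loss $2).
$1225.9: inside the interval → strictly worse (loss $1.4).
$378.3: below both → same outcome either way.
$1624.7: above both → same outcome either way.
$1226.2: inside the interval → strictly worse (loss $1.7).
Count: 5.

5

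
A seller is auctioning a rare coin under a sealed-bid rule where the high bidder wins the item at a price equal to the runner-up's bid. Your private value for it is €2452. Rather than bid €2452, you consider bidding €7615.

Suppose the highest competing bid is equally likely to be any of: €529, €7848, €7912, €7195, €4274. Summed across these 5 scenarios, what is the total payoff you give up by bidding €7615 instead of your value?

The deviation costs you only when the competing bid falls strictly between €2452 and €7615; elsewhere both bids give the same outcome.
€529: outcomes coincide → loss €0.
€7848: outcomes coincide → loss €0.
€7912: outcomes coincide → loss €0.
€7195: truthful payoff €0, deviation payoff −€4743 → loss €4743.
€4274: truthful payoff €0, deviation payoff −€1822 → loss €1822.
Total loss = €4743 + €1822 = €6565.
Because the price is fixed by the runner-up's bid, deviating from your value can only change a good outcome into a bad one — never the reverse.

€6565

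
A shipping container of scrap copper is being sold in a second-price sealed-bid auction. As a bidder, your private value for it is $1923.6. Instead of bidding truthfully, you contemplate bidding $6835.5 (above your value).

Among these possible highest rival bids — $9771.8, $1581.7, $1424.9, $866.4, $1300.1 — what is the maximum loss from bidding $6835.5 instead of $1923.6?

$0

$9771.8: same outcome either way → loss $0.
$1581.7: same outcome either way → loss $0.
$1424.9: same outcome either way → loss $0.
$866.4: same outcome either way → loss $0.
$1300.1: same outcome either way → loss $0.
Maximum loss: $0.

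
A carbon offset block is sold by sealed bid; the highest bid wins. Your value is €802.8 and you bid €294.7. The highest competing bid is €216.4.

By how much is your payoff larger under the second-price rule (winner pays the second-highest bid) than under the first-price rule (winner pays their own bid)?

€78.3

You have the highest bid, so you win under either rule.
Second-price: pay €216.4 → payoff €586.4.
First-price: pay your own bid €294.7 → payoff €508.1.
Difference = €586.4 − (€508.1) = €78.3.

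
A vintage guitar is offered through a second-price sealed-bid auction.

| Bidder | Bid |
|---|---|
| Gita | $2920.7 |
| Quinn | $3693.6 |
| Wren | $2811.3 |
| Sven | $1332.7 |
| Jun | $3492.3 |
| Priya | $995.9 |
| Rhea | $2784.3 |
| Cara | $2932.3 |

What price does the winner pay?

Highest bid: Quinn at $3693.6, so Quinn wins.
Second-highest bid: Jun at $3492.3 — that is the price the winner pays.

$3492.3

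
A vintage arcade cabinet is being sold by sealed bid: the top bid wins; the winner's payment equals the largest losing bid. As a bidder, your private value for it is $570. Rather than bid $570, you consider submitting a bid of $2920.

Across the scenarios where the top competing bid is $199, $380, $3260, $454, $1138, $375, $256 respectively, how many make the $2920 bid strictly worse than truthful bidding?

The deviation hurts exactly when the highest competing bid lies strictly between $570 and $2920 — overbidding then wins at a price above your value.
$199: below both → same outcome either way.
$380: below both → same outcome either way.
$3260: above both → same outcome either way.
$454: below both → same outcome either way.
$1138: inside the interval → strictly worse (loss $568).
$375: below both → same outcome either way.
$256: below both → same outcome either way.
Count: 1.

1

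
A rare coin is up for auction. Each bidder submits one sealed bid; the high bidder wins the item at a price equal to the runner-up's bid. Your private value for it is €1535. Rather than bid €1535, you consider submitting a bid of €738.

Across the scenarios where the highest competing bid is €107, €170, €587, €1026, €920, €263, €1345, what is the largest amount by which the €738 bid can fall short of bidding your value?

€615

€107: same outcome either way → loss €0.
€170: same outcome either way → loss €0.
€587: same outcome either way → loss €0.
€1026: truthful gives €509, deviation gives €0 → loss €509.
€920: truthful gives €615, deviation gives €0 → loss €615.
€263: same outcome either way → loss €0.
€1345: truthful gives €190, deviation gives €0 → loss €190.
Maximum loss: €615.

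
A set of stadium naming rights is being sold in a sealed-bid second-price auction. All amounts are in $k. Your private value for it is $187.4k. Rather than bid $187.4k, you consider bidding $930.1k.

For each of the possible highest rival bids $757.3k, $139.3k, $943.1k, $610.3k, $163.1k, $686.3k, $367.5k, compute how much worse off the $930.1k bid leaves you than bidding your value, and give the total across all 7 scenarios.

$1671.8k

The deviation costs you only when the competing bid falls strictly between $187.4k and $930.1k; elsewhere both bids give the same outcome.
$757.3k: truthful payoff $0k, deviation payoff −$569.9k → loss $569.9k.
$139.3k: outcomes coincide → loss $0k.
$943.1k: outcomes coincide → loss $0k.
$610.3k: truthful payoff $0k, deviation payoff −$422.9k → loss $422.9k.
$163.1k: outcomes coincide → loss $0k.
$686.3k: truthful payoff $0k, deviation payoff −$498.9k → loss $498.9k.
$367.5k: truthful payoff $0k, deviation payoff −$180.1k → loss $180.1k.
Total loss = $569.9k + $422.9k + $498.9k + $180.1k = $1671.8k.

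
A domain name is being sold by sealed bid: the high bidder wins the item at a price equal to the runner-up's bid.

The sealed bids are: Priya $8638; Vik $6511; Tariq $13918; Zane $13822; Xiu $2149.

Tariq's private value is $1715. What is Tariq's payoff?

−$12107

Highest bid: Tariq at $13918, so Tariq wins.
Second-highest bid: Zane at $13822 — that is the price the winner pays.
Tariq's payoff = value − price = $1715 − $13822 = −$12107.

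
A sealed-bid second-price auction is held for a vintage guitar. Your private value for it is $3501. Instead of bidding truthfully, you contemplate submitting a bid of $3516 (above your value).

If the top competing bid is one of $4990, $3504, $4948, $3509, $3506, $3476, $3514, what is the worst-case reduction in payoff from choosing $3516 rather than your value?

$4990: same outcome either way → loss $0.
$3504: truthful gives $0, deviation gives −$3 → loss $3.
$4948: same outcome either way → loss $0.
$3509: truthful gives $0, deviation gives −$8 → loss $8.
$3506: truthful gives $0, deviation gives −$5 → loss $5.
$3476: same outcome either way → loss $0.
$3514: truthful gives $0, deviation gives −$13 → loss $13.
Maximum loss: $13.

$13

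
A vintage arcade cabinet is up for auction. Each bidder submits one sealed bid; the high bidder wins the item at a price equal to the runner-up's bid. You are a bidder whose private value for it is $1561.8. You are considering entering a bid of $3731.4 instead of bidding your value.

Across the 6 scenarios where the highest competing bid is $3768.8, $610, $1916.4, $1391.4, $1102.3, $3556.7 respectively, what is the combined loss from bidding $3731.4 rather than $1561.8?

$2349.5

The deviation costs you only when the competing bid falls strictly between $1561.8 and $3731.4; elsewhere both bids give the same outcome.
$3768.8: outcomes coincide → loss $0.
$610: outcomes coincide → loss $0.
$1916.4: truthful payoff $0, deviation payoff −$354.6 → loss $354.6.
$1391.4: outcomes coincide → loss $0.
$1102.3: outcomes coincide → loss $0.
$3556.7: truthful payoff $0, deviation payoff −$1994.9 → loss $1994.9.
Total loss = $354.6 + $1994.9 = $2349.5.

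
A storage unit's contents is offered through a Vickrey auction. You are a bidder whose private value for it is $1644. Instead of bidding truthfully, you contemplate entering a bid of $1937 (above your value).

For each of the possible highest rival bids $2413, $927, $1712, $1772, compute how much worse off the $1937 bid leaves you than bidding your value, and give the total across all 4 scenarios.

The deviation costs you only when the competing bid falls strictly between $1644 and $1937; elsewhere both bids give the same outcome.
$2413: outcomes coincide → loss $0.
$927: outcomes coincide → loss $0.
$1712: truthful payoff $0, deviation payoff −$68 → loss $68.
$1772: truthful payoff $0, deviation payoff −$128 → loss $128.
Total loss = $68 + $128 = $196.
Because the price is fixed by the runner-up's bid, deviating from your value can only change a good outcome into a bad one — never the reverse.

$196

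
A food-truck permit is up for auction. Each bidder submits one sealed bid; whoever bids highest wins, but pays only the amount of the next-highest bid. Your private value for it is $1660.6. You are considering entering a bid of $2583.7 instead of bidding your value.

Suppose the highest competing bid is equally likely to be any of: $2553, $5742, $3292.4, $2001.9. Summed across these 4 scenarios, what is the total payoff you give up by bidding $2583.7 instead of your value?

$1233.7

The deviation costs you only when the competing bid falls strictly between $1660.6 and $2583.7; elsewhere both bids give the same outcome.
$2553: truthful payoff $0, deviation payoff −$892.4 → loss $892.4.
$5742: outcomes coincide → loss $0.
$3292.4: outcomes coincide → loss $0.
$2001.9: truthful payoff $0, deviation payoff −$341.3 → loss $341.3.
Total loss = $892.4 + $341.3 = $1233.7.
Because the price is fixed by the runner-up's bid, deviating from your value can only change a good outcome into a bad one — never the reverse.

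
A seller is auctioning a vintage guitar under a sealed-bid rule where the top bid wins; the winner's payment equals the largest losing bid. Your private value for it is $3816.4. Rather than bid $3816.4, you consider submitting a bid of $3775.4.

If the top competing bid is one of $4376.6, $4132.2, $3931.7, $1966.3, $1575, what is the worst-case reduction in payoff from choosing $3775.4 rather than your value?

$4376.6: same outcome either way → loss $0.
$4132.2: same outcome either way → loss $0.
$3931.7: same outcome either way → loss $0.
$1966.3: same outcome either way → loss $0.
$1575: same outcome either way → loss $0.
Maximum loss: $0.

$0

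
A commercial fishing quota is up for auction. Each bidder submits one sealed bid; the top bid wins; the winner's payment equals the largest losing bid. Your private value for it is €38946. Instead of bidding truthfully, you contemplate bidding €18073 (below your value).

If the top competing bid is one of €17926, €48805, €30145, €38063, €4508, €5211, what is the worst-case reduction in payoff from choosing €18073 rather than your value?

€17926: same outcome either way → loss €0.
€48805: same outcome either way → loss €0.
€30145: truthful gives €8801, deviation gives €0 → loss €8801.
€38063: truthful gives €883, deviation gives €0 → loss €883.
€4508: same outcome either way → loss €0.
€5211: same outcome either way → loss €0.
Maximum loss: €8801.

€8801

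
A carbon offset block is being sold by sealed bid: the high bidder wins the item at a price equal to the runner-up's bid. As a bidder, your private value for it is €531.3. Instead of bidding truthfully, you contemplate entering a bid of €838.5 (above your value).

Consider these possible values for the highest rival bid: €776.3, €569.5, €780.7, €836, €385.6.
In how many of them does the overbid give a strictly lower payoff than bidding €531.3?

The deviation hurts exactly when the highest competing bid lies strictly between €531.3 and €838.5 — overbidding then wins at a price above your value.
€776.3: inside the interval → strictly worse (loss €245).
€569.5: inside the interval → strictly worse (loss €38.2).
€780.7: inside the interval → strictly worse (loss €249.4).
€836: inside the interval → strictly worse (loss €304.7).
€385.6: below both → same outcome either way.
Count: 4.

4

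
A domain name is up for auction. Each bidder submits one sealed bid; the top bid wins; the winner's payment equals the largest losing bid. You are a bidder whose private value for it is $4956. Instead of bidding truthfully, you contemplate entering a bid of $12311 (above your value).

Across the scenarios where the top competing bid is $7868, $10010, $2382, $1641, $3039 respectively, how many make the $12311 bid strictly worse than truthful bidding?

The deviation hurts exactly when the highest competing bid lies strictly between $4956 and $12311 — overbidding then wins at a price above your value.
$7868: inside the interval → strictly worse (loss $2912).
$10010: inside the interval → strictly worse (loss $5054).
$2382: below both → same outcome either way.
$1641: below both → same outcome either way.
$3039: below both → same outcome either way.
Count: 2.

2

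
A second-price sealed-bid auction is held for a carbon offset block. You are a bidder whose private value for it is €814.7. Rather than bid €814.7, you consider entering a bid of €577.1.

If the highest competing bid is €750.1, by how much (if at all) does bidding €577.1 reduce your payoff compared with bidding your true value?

Bidding your value €814.7: you win (since €814.7 > €750.1) and pay €750.1. Payoff €64.6.
Bidding €577.1: you lose. Payoff €0.
The competing bid €750.1 lies between your shaded bid and your value, so underbidding forfeits an item you could have won at a profitable price.
Loss from deviating = €64.6 − (€0) = €64.6.

€64.6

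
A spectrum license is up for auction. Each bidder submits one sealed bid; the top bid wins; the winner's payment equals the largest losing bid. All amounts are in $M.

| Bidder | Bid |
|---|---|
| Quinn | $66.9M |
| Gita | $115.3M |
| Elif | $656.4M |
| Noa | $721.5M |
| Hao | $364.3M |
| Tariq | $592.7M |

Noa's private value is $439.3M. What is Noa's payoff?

−$217.1M

Highest bid: Noa at $721.5M, so Noa wins.
Second-highest bid: Elif at $656.4M — that is the price the winner pays.
Noa's payoff = value − price = $439.3M − $656.4M = −$217.1M.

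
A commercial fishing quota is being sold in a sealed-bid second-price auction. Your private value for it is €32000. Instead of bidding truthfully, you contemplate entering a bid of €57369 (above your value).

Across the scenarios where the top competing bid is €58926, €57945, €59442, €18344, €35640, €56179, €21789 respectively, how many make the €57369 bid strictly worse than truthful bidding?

The deviation hurts exactly when the highest competing bid lies strictly between €32000 and €57369 — overbidding then wins at a price above your value.
€58926: above both → same outcome either way.
€57945: above both → same outcome either way.
€59442: above both → same outcome either way.
€18344: below both → same outcome either way.
€35640: inside the interval → strictly worse (loss €3640).
€56179: inside the interval → strictly worse (loss €24179).
€21789: below both → same outcome either way.
Count: 2.

2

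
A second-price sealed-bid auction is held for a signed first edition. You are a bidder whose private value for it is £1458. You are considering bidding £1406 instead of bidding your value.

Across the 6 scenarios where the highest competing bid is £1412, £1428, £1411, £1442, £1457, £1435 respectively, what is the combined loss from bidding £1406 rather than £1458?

£163

The deviation costs you only when the competing bid falls strictly between £1406 and £1458; elsewhere both bids give the same outcome.
£1412: truthful payoff £46, deviation payoff £0 → loss £46.
£1428: truthful payoff £30, deviation payoff £0 → loss £30.
£1411: truthful payoff £47, deviation payoff £0 → loss £47.
£1442: truthful payoff £16, deviation payoff £0 → loss £16.
£1457: truthful payoff £1, deviation payoff £0 → loss £1.
£1435: truthful payoff £23, deviation payoff £0 → loss £23.
Total loss = £46 + £30 + £47 + £16 + £1 + £23 = £163.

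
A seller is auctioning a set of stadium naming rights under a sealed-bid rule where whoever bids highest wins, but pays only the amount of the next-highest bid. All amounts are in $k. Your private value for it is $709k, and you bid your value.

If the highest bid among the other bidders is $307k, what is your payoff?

$402k

Your bid $709k exceeds the highest competing bid $307k, so you win.
In a second-price auction the winner pays the second-highest bid, $307k.
Payoff = value − price = $709k − $307k = $402k.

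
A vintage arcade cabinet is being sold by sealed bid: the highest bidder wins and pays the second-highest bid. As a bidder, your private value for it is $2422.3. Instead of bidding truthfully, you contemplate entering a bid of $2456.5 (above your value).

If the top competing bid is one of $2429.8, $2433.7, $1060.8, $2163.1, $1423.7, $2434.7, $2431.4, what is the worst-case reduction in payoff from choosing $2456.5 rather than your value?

$12.4

$2429.8: truthful gives $0, deviation gives −$7.5 → loss $7.5.
$2433.7: truthful gives $0, deviation gives −$11.4 → loss $11.4.
$1060.8: same outcome either way → loss $0.
$2163.1: same outcome either way → loss $0.
$1423.7: same outcome either way → loss $0.
$2434.7: truthful gives $0, deviation gives −$12.4 → loss $12.4.
$2431.4: truthful gives $0, deviation gives −$9.1 → loss $9.1.
Maximum loss: $12.4.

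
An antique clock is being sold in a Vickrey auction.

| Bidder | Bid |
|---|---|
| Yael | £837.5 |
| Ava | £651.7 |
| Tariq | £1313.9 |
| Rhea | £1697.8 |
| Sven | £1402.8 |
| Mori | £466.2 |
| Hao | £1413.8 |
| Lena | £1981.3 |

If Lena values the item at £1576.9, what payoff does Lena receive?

−£120.9

Highest bid: Lena at £1981.3, so Lena wins.
Second-highest bid: Rhea at £1697.8 — that is the price the winner pays.
Lena's payoff = value − price = £1576.9 − £1697.8 = −£120.9.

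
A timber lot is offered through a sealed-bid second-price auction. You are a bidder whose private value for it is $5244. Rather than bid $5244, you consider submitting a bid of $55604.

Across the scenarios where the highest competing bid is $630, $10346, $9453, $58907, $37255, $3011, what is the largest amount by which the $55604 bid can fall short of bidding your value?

$32011

$630: same outcome either way → loss $0.
$10346: truthful gives $0, deviation gives −$5102 → loss $5102.
$9453: truthful gives $0, deviation gives −$4209 → loss $4209.
$58907: same outcome either way → loss $0.
$37255: truthful gives $0, deviation gives −$32011 → loss $32011.
$3011: same outcome either way → loss $0.
Maximum loss: $32011.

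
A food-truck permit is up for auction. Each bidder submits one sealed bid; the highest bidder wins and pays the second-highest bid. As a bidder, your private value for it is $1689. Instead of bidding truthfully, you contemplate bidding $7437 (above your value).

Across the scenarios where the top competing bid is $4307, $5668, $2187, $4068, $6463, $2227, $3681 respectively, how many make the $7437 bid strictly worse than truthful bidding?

The deviation hurts exactly when the highest competing bid lies strictly between $1689 and $7437 — overbidding then wins at a price above your value.
$4307: inside the interval → strictly worse (loss $2618).
$5668: inside the interval → strictly worse (loss $3979).
$2187: inside the interval → strictly worse (loss $498).
$4068: inside the interval → strictly worse (loss $2379).
$6463: inside the interval → strictly worse (loss $4774).
$2227: inside the interval → strictly worse (loss $538).
$3681: inside the interval → strictly worse (loss $1992).
Count: 7.

7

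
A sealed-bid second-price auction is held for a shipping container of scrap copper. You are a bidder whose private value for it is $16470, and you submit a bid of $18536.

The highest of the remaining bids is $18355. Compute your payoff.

−$1885

Your bid $18536 exceeds the highest competing bid $18355, so you win.
In a second-price auction the winner pays the second-highest bid, $18355.
Payoff = value − price = $16470 − $18355 = −$1885.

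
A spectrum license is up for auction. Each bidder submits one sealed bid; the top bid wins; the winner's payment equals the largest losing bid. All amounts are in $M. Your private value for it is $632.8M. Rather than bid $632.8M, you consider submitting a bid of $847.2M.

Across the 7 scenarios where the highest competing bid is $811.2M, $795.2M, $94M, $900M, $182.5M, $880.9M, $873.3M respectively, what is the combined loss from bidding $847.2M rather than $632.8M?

$340.8M

The deviation costs you only when the competing bid falls strictly between $632.8M and $847.2M; elsewhere both bids give the same outcome.
$811.2M: truthful payoff $0M, deviation payoff −$178.4M → loss $178.4M.
$795.2M: truthful payoff $0M, deviation payoff −$162.4M → loss $162.4M.
$94M: outcomes coincide → loss $0M.
$900M: outcomes coincide → loss $0M.
$182.5M: outcomes coincide → loss $0M.
$880.9M: outcomes coincide → loss $0M.
$873.3M: outcomes coincide → loss $0M.
Total loss = $178.4M + $162.4M = $340.8M.
Truthful bidding weakly dominates here: raising your bid can only win items priced above your value, and lowering it can only forfeit items priced below.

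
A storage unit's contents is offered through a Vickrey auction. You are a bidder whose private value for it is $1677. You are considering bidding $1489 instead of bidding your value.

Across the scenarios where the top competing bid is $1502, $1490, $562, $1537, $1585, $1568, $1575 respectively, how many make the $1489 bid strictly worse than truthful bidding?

The deviation hurts exactly when the highest competing bid lies strictly between $1489 and $1677 — underbidding then forfeits a profitable win.
$1502: inside the interval → strictly worse (loss $175).
$1490: inside the interval → strictly worse (loss $187).
$562: below both → same outcome either way.
$1537: inside the interval → strictly worse (loss $140).
$1585: inside the interval → strictly worse (loss $92).
$1568: inside the interval → strictly worse (loss $109).
$1575: inside the interval → strictly worse (loss $102).
Count: 6.

6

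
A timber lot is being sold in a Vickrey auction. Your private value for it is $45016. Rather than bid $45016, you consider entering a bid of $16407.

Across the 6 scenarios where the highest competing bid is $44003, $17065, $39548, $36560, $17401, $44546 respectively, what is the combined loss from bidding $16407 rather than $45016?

$70973

The deviation costs you only when the competing bid falls strictly between $16407 and $45016; elsewhere both bids give the same outcome.
$44003: truthful payoff $1013, deviation payoff $0 → loss $1013.
$17065: truthful payoff $27951, deviation payoff $0 → loss $27951.
$39548: truthful payoff $5468, deviation payoff $0 → loss $5468.
$36560: truthful payoff $8456, deviation payoff $0 → loss $8456.
$17401: truthful payoff $27615, deviation payoff $0 → loss $27615.
$44546: truthful payoff $470, deviation payoff $0 → loss $470.
Total loss = $1013 + $27951 + $5468 + $8456 + $27615 + $470 = $70973.
In a second-price auction your bid sets only whether you win, not what you pay, so bidding your true value is weakly dominant.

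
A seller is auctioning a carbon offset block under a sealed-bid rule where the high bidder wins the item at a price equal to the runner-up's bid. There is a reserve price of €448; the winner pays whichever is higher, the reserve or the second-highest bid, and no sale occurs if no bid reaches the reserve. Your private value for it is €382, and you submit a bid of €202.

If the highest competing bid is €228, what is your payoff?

Your bid €202 is below the highest competing bid €228, so you lose. Payoff €0.

€0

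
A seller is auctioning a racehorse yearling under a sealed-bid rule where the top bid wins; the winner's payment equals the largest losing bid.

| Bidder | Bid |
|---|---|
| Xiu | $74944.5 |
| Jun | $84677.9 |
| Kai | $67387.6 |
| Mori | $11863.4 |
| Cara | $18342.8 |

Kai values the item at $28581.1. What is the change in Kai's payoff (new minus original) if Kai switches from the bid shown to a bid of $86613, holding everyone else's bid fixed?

The highest bid among the other bidders is $84677.9; Kai's bid doesn't change that.
Original bid $67387.6: Kai is not highest (top rival bid is $84677.9); payoff $0.
Alternative bid $86613: Kai is highest, pays the top rival bid $84677.9; payoff $28581.1 − $84677.9 = −$56096.8.
Change in payoff = −$56096.8 − ($0) = −$56096.8.

−$56096.8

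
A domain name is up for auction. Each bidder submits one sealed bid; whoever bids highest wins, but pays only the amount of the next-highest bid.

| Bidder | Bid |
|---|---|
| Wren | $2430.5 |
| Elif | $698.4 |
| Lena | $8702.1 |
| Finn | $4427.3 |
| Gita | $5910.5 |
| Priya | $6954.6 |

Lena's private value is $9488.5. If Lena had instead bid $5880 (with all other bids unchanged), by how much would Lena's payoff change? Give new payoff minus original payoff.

−$2533.9

The highest bid among the other bidders is $6954.6; Lena's bid doesn't change that.
Original bid $8702.1: Lena is highest, pays the top rival bid $6954.6; payoff $9488.5 − $6954.6 = $2533.9.
Alternative bid $5880: Lena is not highest (top rival bid is $6954.6); payoff $0.
Change in payoff = $0 − ($2533.9) = −$2533.9.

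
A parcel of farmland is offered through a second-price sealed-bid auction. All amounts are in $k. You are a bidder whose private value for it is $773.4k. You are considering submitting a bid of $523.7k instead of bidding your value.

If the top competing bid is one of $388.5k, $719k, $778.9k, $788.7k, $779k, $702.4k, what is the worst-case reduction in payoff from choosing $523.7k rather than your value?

$388.5k: same outcome either way → loss $0k.
$719k: truthful gives $54.4k, deviation gives $0k → loss $54.4k.
$778.9k: same outcome either way → loss $0k.
$788.7k: same outcome either way → loss $0k.
$779k: same outcome either way → loss $0k.
$702.4k: truthful gives $71k, deviation gives $0k → loss $71k.
Maximum loss: $71k.

$71k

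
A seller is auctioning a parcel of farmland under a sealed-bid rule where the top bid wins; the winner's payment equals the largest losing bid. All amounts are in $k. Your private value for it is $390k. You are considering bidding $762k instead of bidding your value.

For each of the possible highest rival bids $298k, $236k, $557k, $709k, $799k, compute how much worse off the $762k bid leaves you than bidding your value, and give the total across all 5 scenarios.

The deviation costs you only when the competing bid falls strictly between $390k and $762k; elsewhere both bids give the same outcome.
$298k: outcomes coincide → loss $0k.
$236k: outcomes coincide → loss $0k.
$557k: truthful payoff $0k, deviation payoff −$167k → loss $167k.
$709k: truthful payoff $0k, deviation payoff −$319k → loss $319k.
$799k: outcomes coincide → loss $0k.
Total loss = $167k + $319k = $486k.

$486k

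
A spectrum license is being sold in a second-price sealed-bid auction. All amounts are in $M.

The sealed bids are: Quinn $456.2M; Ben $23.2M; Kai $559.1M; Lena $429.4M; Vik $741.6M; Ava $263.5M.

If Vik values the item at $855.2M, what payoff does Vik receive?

$296.1M

Highest bid: Vik at $741.6M, so Vik wins.
Second-highest bid: Kai at $559.1M — that is the price the winner pays.
Vik's payoff = value − price = $855.2M − $559.1M = $296.1M.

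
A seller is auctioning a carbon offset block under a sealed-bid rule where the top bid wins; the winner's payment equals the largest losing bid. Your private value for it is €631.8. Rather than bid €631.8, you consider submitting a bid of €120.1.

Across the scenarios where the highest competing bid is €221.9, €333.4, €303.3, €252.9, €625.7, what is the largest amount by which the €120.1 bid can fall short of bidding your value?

€221.9: truthful gives €409.9, deviation gives €0 → loss €409.9.
€333.4: truthful gives €298.4, deviation gives €0 → loss €298.4.
€303.3: truthful gives €328.5, deviation gives €0 → loss €328.5.
€252.9: truthful gives €378.9, deviation gives €0 → loss €378.9.
€625.7: truthful gives €6.1, deviation gives €0 → loss €6.1.
Maximum loss: €409.9.

€409.9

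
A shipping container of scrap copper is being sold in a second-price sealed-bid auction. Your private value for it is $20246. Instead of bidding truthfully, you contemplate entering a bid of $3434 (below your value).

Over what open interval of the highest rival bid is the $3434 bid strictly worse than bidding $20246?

($3434, $20246)

If the competing bid is below $3434, both bids win at the same price — no difference.
If it is above $20246, both bids lose — no difference.
If it lies strictly between $3434 and $20246, bidding your value wins at a price below your value (positive payoff) while bidding $3434 loses (payoff 0).
So the deviation strictly hurts on the open interval ($3434, $20246).
Truthful bidding weakly dominates here: raising your bid can only win items priced above your value, and lowering it can only forfeit items priced below.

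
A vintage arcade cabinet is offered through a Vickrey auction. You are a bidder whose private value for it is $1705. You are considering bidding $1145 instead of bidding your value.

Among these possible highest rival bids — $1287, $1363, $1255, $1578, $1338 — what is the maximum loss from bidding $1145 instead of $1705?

$450

$1287: truthful gives $418, deviation gives $0 → loss $418.
$1363: truthful gives $342, deviation gives $0 → loss $342.
$1255: truthful gives $450, deviation gives $0 → loss $450.
$1578: truthful gives $127, deviation gives $0 → loss $127.
$1338: truthful gives $367, deviation gives $0 → loss $367.
Maximum loss: $450.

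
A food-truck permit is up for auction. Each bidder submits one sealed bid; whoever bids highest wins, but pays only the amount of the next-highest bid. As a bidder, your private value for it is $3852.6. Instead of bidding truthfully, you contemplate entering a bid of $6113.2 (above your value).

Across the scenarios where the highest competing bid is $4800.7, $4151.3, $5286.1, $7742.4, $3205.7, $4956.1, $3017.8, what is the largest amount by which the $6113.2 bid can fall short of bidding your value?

$1433.5

$4800.7: truthful gives $0, deviation gives −$948.1 → loss $948.1.
$4151.3: truthful gives $0, deviation gives −$298.7 → loss $298.7.
$5286.1: truthful gives $0, deviation gives −$1433.5 → loss $1433.5.
$7742.4: same outcome either way → loss $0.
$3205.7: same outcome either way → loss $0.
$4956.1: truthful gives $0, deviation gives −$1103.5 → loss $1103.5.
$3017.8: same outcome either way → loss $0.
Maximum loss: $1433.5.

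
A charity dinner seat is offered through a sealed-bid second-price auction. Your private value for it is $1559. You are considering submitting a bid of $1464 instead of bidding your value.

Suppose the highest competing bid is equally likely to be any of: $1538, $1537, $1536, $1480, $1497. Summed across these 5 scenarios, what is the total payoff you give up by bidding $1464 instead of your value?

The deviation costs you only when the competing bid falls strictly between $1464 and $1559; elsewhere both bids give the same outcome.
$1538: truthful payoff $21, deviation payoff $0 → loss $21.
$1537: truthful payoff $22, deviation payoff $0 → loss $22.
$1536: truthful payoff $23, deviation payoff $0 → loss $23.
$1480: truthful payoff $79, deviation payoff $0 → loss $79.
$1497: truthful payoff $62, deviation payoff $0 → loss $62.
Total loss = $21 + $22 + $23 + $79 + $62 = $207.

$207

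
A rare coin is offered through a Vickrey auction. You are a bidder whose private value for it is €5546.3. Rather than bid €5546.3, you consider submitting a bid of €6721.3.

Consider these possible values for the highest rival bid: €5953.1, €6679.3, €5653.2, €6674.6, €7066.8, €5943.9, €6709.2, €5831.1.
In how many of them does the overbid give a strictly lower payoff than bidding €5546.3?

7

The deviation hurts exactly when the highest competing bid lies strictly between €5546.3 and €6721.3 — overbidding then wins at a price above your value.
€5953.1: inside the interval → strictly worse (loss €406.8).
€6679.3: inside the interval → strictly worse (loss €1133).
€5653.2: inside the interval → strictly worse (loss €106.9).
€6674.6: inside the interval → strictly worse (loss €1128.3).
€7066.8: above both → same outcome either way.
€5943.9: inside the interval → strictly worse (loss €397.6).
€6709.2: inside the interval → strictly worse (loss €1162.9).
€5831.1: inside the interval → strictly worse (loss €284.8).
Count: 7.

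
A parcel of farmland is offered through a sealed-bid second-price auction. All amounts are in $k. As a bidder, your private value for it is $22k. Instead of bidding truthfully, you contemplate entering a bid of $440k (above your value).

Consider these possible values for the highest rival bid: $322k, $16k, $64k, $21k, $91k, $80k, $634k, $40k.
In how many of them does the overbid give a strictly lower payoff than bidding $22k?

5

The deviation hurts exactly when the highest competing bid lies strictly between $22k and $440k — overbidding then wins at a price above your value.
$322k: inside the interval → strictly worse (loss $300k).
$16k: below both → same outcome either way.
$64k: inside the interval → strictly worse (loss $42k).
$21k: below both → same outcome either way.
$91k: inside the interval → strictly worse (loss $69k).
$80k: inside the interval → strictly worse (loss $58k).
$634k: above both → same outcome either way.
$40k: inside the interval → strictly worse (loss $18k).
Count: 5.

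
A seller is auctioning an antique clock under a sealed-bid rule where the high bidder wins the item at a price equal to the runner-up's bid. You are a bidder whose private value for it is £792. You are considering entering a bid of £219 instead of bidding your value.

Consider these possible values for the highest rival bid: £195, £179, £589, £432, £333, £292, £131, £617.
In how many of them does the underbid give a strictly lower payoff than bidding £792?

5

The deviation hurts exactly when the highest competing bid lies strictly between £219 and £792 — underbidding then forfeits a profitable win.
£195: below both → same outcome either way.
£179: below both → same outcome either way.
£589: inside the interval → strictly worse (loss £203).
£432: inside the interval → strictly worse (loss £360).
£333: inside the interval → strictly worse (loss £459).
£292: inside the interval → strictly worse (loss £500).
£131: below both → same outcome either way.
£617: inside the interval → strictly worse (loss £175).
Count: 5.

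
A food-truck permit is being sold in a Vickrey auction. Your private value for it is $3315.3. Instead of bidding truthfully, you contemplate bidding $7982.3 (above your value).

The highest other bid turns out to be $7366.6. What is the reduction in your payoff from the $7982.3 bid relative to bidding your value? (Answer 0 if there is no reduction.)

Bidding your value $3315.3: you lose (since $3315.3 < $7366.6). Payoff $0.
Bidding $7982.3: you win and pay $7366.6. Payoff $3315.3 − $7366.6 = −$4051.3.
The competing bid $7366.6 lies between your value and your inflated bid, so overbidding wins an item priced above your value.
Loss from deviating = $0 − (−$4051.3) = $4051.3.

$4051.3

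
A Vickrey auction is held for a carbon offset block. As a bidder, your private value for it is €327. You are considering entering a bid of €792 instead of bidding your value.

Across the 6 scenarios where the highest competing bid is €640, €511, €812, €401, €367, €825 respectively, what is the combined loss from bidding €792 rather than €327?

The deviation costs you only when the competing bid falls strictly between €327 and €792; elsewhere both bids give the same outcome.
€640: truthful payoff €0, deviation payoff −€313 → loss €313.
€511: truthful payoff €0, deviation payoff −€184 → loss €184.
€812: outcomes coincide → loss €0.
€401: truthful payoff €0, deviation payoff −€74 → loss €74.
€367: truthful payoff €0, deviation payoff −€40 → loss €40.
€825: outcomes coincide → loss €0.
Total loss = €313 + €184 + €74 + €40 = €611.

€611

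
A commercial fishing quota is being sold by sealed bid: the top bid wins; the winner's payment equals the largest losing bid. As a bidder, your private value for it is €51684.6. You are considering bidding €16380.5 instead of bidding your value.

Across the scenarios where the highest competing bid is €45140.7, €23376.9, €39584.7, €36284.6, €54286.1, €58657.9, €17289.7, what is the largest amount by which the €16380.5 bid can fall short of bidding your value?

€34394.9

€45140.7: truthful gives €6543.9, deviation gives €0 → loss €6543.9.
€23376.9: truthful gives €28307.7, deviation gives €0 → loss €28307.7.
€39584.7: truthful gives €12099.9, deviation gives €0 → loss €12099.9.
€36284.6: truthful gives €15400, deviation gives €0 → loss €15400.
€54286.1: same outcome either way → loss €0.
€58657.9: same outcome either way → loss €0.
€17289.7: truthful gives €34394.9, deviation gives €0 → loss €34394.9.
Maximum loss: €34394.9.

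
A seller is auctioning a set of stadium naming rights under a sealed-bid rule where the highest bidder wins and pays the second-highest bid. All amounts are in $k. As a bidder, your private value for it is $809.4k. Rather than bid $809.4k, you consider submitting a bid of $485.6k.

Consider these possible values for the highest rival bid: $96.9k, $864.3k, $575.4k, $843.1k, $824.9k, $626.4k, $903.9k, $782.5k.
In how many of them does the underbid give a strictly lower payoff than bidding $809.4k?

The deviation hurts exactly when the highest competing bid lies strictly between $485.6k and $809.4k — underbidding then forfeits a profitable win.
$96.9k: below both → same outcome either way.
$864.3k: above both → same outcome either way.
$575.4k: inside the interval → strictly worse (loss $234k).
$843.1k: above both → same outcome either way.
$824.9k: above both → same outcome either way.
$626.4k: inside the interval → strictly worse (loss $183k).
$903.9k: above both → same outcome either way.
$782.5k: inside the interval → strictly worse (loss $26.9k).
Count: 3.

3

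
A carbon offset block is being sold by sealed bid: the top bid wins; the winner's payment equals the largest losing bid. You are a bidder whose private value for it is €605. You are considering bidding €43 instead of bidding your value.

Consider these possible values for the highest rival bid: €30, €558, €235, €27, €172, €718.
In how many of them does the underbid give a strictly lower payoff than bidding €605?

The deviation hurts exactly when the highest competing bid lies strictly between €43 and €605 — underbidding then forfeits a profitable win.
€30: below both → same outcome either way.
€558: inside the interval → strictly worse (loss €47).
€235: inside the interval → strictly worse (loss €370).
€27: below both → same outcome either way.
€172: inside the interval → strictly worse (loss €433).
€718: above both → same outcome either way.
Count: 3.

3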